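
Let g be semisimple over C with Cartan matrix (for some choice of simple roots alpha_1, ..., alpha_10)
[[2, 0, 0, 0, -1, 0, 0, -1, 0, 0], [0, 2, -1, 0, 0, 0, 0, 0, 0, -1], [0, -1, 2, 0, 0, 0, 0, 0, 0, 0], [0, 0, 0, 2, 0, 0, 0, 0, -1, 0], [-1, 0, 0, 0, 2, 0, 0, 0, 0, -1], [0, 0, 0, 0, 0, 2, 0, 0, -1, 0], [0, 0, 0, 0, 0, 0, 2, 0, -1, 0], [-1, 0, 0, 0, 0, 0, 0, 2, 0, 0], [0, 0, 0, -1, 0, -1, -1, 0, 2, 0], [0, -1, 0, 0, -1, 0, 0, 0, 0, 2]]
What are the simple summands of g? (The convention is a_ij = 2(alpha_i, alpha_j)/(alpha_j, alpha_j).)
A_6 (sl(7)) ⊕ D_4 (so(8))

The diagram associated to this matrix has two connected components: the simple roots {alpha_1, alpha_2, alpha_3, alpha_5, alpha_8, alpha_10} form a chain of 6 nodes with single edges (A_6), and {alpha_4, alpha_6, alpha_7, alpha_9} form a chain of 2 nodes with a fork of two nodes at one end (D_4). A semisimple Lie algebra decomposes uniquely as the direct sum of simple ideals, one per connected component of its Dynkin diagram, so g ≅ A_6 ⊕ D_4 (dimension 48 + 28 = 76).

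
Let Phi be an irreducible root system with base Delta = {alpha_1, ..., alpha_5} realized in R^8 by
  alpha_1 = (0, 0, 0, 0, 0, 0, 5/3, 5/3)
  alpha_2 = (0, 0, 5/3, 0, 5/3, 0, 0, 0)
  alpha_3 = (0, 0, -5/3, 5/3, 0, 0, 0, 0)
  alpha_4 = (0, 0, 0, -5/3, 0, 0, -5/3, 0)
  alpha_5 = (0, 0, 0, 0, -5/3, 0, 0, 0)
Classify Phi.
Compute the Cartan integers a_ij = 2(alpha_i, alpha_j)/(alpha_j, alpha_j); the resulting 5x5 Cartan matrix is
[[2, 0, 0, -1, 0], [0, 2, -1, 0, -2], [0, -1, 2, -1, 0], [-1, 0, -1, 2, 0], [0, -1, 0, 0, 2]].
The roots have two lengths (squared-length ratio 2:1); the short ones are alpha_{5}. The associated Dynkin diagram is a chain of 5 nodes with a double edge at one end; the terminal node there is the unique short simple root (B_5), so the type is B_5 (the algebra so(11)).

B5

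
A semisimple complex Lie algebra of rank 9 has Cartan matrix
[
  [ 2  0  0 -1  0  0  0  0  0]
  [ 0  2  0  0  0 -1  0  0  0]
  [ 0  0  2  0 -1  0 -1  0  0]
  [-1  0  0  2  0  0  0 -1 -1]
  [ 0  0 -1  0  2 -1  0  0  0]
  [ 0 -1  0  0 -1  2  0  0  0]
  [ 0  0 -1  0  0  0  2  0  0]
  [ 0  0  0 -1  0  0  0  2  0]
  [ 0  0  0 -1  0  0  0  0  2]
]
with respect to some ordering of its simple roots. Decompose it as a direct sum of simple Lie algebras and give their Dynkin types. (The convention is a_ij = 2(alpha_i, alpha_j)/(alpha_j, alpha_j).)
The diagram associated to this matrix has two connected components: the simple roots {alpha_2, alpha_3, alpha_5, alpha_6, alpha_7} form a chain of 5 nodes with single edges (A_5), and {alpha_1, alpha_4, alpha_8, alpha_9} form a chain of 2 nodes with a fork of two nodes at one end (D_4). A semisimple Lie algebra decomposes uniquely as the direct sum of simple ideals, one per connected component of its Dynkin diagram, so g ≅ A_5 ⊕ D_4 (dimension 35 + 28 = 63).

A5 + D4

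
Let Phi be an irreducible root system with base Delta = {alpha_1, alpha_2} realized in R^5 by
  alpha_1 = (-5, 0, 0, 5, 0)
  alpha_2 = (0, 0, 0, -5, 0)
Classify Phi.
type B_2

Compute the Cartan integers a_ij = 2(alpha_i, alpha_j)/(alpha_j, alpha_j); the resulting 2x2 Cartan matrix is
[[2, -2], [-1, 2]].
The roots have two lengths (squared-length ratio 2:1); the short ones are alpha_{2}. The associated Dynkin diagram is a chain of 2 nodes with a double edge at one end; the terminal node there is the unique short simple root (B_2), so the type is B_2 (the algebra so(5)).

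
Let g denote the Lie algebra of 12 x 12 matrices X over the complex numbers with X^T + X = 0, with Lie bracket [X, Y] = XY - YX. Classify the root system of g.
type D_6

This is so(12) with 12 even, which has dimension 12(12-1)/2 = 66 and rank 12/2 = 6. In the classification of classical Lie algebras, the orthogonal algebra so(2n) in an even number of variables has type D_n; here n = 6, so the Dynkin diagram is a chain of 4 nodes with a fork of two nodes at one end (D_6). Hence the type is D_6.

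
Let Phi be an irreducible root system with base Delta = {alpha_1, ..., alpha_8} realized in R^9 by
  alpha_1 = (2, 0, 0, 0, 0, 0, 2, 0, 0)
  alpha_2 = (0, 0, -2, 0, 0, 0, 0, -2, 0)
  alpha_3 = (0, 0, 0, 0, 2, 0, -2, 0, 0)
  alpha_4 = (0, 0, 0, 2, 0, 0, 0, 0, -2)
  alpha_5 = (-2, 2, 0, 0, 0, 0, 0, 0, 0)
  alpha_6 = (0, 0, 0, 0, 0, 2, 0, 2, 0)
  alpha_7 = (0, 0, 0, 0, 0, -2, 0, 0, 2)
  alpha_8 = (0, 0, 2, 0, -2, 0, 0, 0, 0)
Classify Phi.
Compute the Cartan integers a_ij = 2(alpha_i, alpha_j)/(alpha_j, alpha_j); the resulting 8x8 Cartan matrix is
[[2, 0, -1, 0, -1, 0, 0, 0], [0, 2, 0, 0, 0, -1, 0, -1], [-1, 0, 2, 0, 0, 0, 0, -1], [0, 0, 0, 2, 0, 0, -1, 0], [-1, 0, 0, 0, 2, 0, 0, 0], [0, -1, 0, 0, 0, 2, -1, 0], [0, 0, 0, -1, 0, -1, 2, 0], [0, -1, -1, 0, 0, 0, 0, 2]].
All simple roots have the same length, so the diagram is simply laced. The associated Dynkin diagram is a chain of 8 nodes with single edges (A_8), so the type is A_8 (the algebra sl(9)).

A8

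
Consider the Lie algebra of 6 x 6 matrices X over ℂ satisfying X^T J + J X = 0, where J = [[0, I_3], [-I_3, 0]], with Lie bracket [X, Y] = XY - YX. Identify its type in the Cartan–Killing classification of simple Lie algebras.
C_3 (sp(6))

This is sp(6), which has dimension 6(6+1)/2 = 21 and rank 6/2 = 3. In the classification of classical Lie algebras, the symplectic algebra sp(2n) has type C_n; here n = 3, so the Dynkin diagram is a chain of 3 nodes with a double edge at one end; the terminal node there is the unique long simple root (C_3). Hence the type is C_3.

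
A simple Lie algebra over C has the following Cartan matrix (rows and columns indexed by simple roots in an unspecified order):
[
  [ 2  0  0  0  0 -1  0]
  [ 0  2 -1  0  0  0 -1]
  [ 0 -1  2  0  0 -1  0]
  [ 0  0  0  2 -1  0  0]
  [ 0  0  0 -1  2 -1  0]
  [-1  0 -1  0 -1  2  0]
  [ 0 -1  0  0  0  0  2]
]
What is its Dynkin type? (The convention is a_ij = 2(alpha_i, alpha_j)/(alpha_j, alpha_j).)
E_7

The matrix has rank 7 with 2's on the diagonal. Reading the off-diagonal entries as Dynkin edges (a single edge where a_ij = a_ji = -1; a double or triple edge where a_ij * a_ji = 2 or 3), the diagram is a chain of 6 nodes with one extra node attached to the third node from one end (E_7). One simple-root ordering that puts it in standard form is (alpha_4, alpha_1, alpha_5, alpha_6, alpha_3, alpha_2, alpha_7). So the algebra is type E_7.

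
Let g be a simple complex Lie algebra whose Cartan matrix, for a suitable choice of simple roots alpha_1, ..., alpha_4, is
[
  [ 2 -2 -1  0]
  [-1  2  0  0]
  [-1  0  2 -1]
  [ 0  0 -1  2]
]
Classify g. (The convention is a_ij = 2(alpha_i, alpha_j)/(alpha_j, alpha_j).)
B4

The matrix has rank 4 with 2's on the diagonal. Reading the off-diagonal entries as Dynkin edges (a single edge where a_ij = a_ji = -1; a double or triple edge where a_ij * a_ji = 2 or 3), the diagram is a chain of 4 nodes with a double edge at one end; the terminal node there is the unique short simple root (B_4). One simple-root ordering that puts it in standard form is (alpha_4, alpha_3, alpha_1, alpha_2). So the algebra is type B_4, i.e. so(9).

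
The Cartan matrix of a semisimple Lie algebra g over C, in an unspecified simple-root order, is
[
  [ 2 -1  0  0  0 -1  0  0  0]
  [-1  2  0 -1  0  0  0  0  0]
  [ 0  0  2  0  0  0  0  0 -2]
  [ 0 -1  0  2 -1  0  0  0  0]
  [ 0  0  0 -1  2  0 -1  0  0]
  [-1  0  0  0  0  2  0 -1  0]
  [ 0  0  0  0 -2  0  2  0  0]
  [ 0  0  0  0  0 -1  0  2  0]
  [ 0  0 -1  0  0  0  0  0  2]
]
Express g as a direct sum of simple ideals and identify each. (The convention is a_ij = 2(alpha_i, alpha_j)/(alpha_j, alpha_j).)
B2 ⊕ C7

The diagram associated to this matrix has two connected components: the simple roots {alpha_3, alpha_9} form a chain of 2 nodes with a double edge at one end; the terminal node there is the unique short simple root (B_2), and {alpha_1, alpha_2, alpha_4, alpha_5, alpha_6, alpha_7, alpha_8} form a chain of 7 nodes with a double edge at one end; the terminal node there is the unique long simple root (C_7). A semisimple Lie algebra decomposes uniquely as the direct sum of simple ideals, one per connected component of its Dynkin diagram, so g ≅ B_2 ⊕ C_7 (dimension 10 + 105 = 115).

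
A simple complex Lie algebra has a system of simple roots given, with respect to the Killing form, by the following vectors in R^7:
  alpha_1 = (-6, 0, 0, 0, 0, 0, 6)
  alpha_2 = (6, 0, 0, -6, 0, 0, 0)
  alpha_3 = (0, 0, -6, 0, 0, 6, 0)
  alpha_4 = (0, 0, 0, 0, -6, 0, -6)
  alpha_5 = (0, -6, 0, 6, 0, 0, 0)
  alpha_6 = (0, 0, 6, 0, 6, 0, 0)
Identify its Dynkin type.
Compute the Cartan integers a_ij = 2(alpha_i, alpha_j)/(alpha_j, alpha_j); the resulting 6x6 Cartan matrix is
[[2, -1, 0, -1, 0, 0], [-1, 2, 0, 0, -1, 0], [0, 0, 2, 0, 0, -1], [-1, 0, 0, 2, 0, -1], [0, -1, 0, 0, 2, 0], [0, 0, -1, -1, 0, 2]].
All simple roots have the same length, so the diagram is simply laced. The associated Dynkin diagram is a chain of 6 nodes with single edges (A_6), so the type is A_6 (the algebra sl(7)).

A_6 (sl(7))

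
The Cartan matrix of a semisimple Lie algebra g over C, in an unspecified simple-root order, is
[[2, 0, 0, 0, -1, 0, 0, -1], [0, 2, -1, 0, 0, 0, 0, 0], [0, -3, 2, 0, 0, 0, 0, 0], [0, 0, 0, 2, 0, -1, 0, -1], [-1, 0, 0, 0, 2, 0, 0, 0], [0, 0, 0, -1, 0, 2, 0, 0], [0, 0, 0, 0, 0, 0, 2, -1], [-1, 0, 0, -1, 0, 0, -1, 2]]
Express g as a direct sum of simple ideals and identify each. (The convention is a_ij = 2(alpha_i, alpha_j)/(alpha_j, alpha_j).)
E_6 ⊕ G_2

The diagram associated to this matrix has two connected components: the simple roots {alpha_1, alpha_4, alpha_5, alpha_6, alpha_7, alpha_8} form a chain of 5 nodes with one extra node attached to the third node from one end (E_6), and {alpha_2, alpha_3} form two nodes joined by a triple edge (G_2). A semisimple Lie algebra decomposes uniquely as the direct sum of simple ideals, one per connected component of its Dynkin diagram, so g ≅ E_6 ⊕ G_2 (dimension 78 + 14 = 92).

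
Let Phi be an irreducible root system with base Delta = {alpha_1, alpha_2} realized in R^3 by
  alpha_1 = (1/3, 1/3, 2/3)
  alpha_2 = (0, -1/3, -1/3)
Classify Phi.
G_2

Compute the Cartan integers a_ij = 2(alpha_i, alpha_j)/(alpha_j, alpha_j); the resulting 2x2 Cartan matrix is
[[2, -3], [-1, 2]].
The roots have two lengths (squared-length ratio 3:1); the short ones are alpha_{2}. The associated Dynkin diagram is two nodes joined by a triple edge (G_2), so the type is G_2.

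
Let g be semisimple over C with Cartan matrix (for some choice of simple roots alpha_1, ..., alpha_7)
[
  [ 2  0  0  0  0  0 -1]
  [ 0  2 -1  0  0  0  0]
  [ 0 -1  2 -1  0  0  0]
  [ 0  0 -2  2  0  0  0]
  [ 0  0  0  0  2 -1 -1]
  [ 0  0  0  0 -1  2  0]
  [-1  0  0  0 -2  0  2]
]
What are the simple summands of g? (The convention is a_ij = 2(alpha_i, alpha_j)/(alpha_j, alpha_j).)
type C_3 + type F_4

The diagram associated to this matrix has two connected components: the simple roots {alpha_2, alpha_3, alpha_4} form a chain of 3 nodes with a double edge at one end; the terminal node there is the unique long simple root (C_3), and {alpha_1, alpha_5, alpha_6, alpha_7} form a chain of 4 nodes with a double edge between the middle two (F_4). A semisimple Lie algebra decomposes uniquely as the direct sum of simple ideals, one per connected component of its Dynkin diagram, so g ≅ C_3 ⊕ F_4 (dimension 21 + 52 = 73).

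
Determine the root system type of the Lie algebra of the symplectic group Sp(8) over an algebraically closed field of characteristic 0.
C4

This is sp(8), which has dimension 8(8+1)/2 = 36 and rank 8/2 = 4. In the classification of classical Lie algebras, the symplectic algebra sp(2n) has type C_n; here n = 4, so the Dynkin diagram is a chain of 4 nodes with a double edge at one end; the terminal node there is the unique long simple root (C_4). Hence the type is C_4.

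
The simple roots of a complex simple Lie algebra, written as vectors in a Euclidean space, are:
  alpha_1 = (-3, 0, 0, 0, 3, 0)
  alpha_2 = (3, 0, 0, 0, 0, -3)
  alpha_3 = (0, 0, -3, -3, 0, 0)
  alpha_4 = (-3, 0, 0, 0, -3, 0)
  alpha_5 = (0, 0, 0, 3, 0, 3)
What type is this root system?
Compute the Cartan integers a_ij = 2(alpha_i, alpha_j)/(alpha_j, alpha_j); the resulting 5x5 Cartan matrix is
[[2, -1, 0, 0, 0], [-1, 2, 0, -1, -1], [0, 0, 2, 0, -1], [0, -1, 0, 2, 0], [0, -1, -1, 0, 2]].
All simple roots have the same length, so the diagram is simply laced. The associated Dynkin diagram is a chain of 3 nodes with a fork of two nodes at one end (D_5), so the type is D_5 (the algebra so(10)).

type D_5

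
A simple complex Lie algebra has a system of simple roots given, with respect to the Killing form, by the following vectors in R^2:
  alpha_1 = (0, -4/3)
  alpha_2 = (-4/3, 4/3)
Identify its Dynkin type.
type B_2

Compute the Cartan integers a_ij = 2(alpha_i, alpha_j)/(alpha_j, alpha_j); the resulting 2x2 Cartan matrix is
[[2, -1], [-2, 2]].
The roots have two lengths (squared-length ratio 2:1); the short ones are alpha_{1}. The associated Dynkin diagram is a chain of 2 nodes with a double edge at one end; the terminal node there is the unique short simple root (B_2), so the type is B_2 (the algebra so(5)).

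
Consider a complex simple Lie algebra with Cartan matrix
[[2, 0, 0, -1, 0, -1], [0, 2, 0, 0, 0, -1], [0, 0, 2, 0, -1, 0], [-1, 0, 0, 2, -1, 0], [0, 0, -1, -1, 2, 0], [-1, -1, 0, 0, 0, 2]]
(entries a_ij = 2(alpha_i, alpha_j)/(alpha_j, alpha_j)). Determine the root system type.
A_6

The matrix has rank 6 with 2's on the diagonal. Reading the off-diagonal entries as Dynkin edges (a single edge where a_ij = a_ji = -1; a double or triple edge where a_ij * a_ji = 2 or 3), the diagram is a chain of 6 nodes with single edges (A_6). One simple-root ordering that puts it in standard form is (alpha_3, alpha_5, alpha_4, alpha_1, alpha_6, alpha_2). So the algebra is type A_6, i.e. sl(7).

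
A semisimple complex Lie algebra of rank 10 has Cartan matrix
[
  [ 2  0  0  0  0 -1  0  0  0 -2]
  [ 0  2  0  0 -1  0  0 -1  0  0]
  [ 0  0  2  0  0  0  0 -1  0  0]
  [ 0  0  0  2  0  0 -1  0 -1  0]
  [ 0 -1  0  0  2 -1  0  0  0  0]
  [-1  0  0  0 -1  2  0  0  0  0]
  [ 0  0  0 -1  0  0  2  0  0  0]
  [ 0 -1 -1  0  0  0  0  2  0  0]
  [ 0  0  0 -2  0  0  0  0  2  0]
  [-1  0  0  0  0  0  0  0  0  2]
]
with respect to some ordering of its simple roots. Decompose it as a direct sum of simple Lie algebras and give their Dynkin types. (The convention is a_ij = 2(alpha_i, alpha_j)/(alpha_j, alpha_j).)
The diagram associated to this matrix has two connected components: the simple roots {alpha_1, alpha_2, alpha_3, alpha_5, alpha_6, alpha_8, alpha_10} form a chain of 7 nodes with a double edge at one end; the terminal node there is the unique short simple root (B_7), and {alpha_4, alpha_7, alpha_9} form a chain of 3 nodes with a double edge at one end; the terminal node there is the unique long simple root (C_3). A semisimple Lie algebra decomposes uniquely as the direct sum of simple ideals, one per connected component of its Dynkin diagram, so g ≅ B_7 ⊕ C_3 (dimension 105 + 21 = 126).

type B_7 ⊕ type C_3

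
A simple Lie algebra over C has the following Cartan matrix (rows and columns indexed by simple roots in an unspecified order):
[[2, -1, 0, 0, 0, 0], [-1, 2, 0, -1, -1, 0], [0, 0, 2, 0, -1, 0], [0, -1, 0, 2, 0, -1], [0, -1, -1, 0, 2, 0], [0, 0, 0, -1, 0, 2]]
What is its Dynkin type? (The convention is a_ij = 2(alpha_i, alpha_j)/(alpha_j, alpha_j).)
E6

The matrix has rank 6 with 2's on the diagonal. Reading the off-diagonal entries as Dynkin edges (a single edge where a_ij = a_ji = -1; a double or triple edge where a_ij * a_ji = 2 or 3), the diagram is a chain of 5 nodes with one extra node attached to the third node from one end (E_6). One simple-root ordering that puts it in standard form is (alpha_3, alpha_1, alpha_5, alpha_2, alpha_4, alpha_6). So the algebra is type E_6.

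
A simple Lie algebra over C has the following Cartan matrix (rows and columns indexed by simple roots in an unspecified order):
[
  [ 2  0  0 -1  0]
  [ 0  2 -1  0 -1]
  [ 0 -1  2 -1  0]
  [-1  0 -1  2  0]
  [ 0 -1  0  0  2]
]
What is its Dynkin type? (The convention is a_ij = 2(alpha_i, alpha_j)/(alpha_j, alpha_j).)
The matrix has rank 5 with 2's on the diagonal. Reading the off-diagonal entries as Dynkin edges (a single edge where a_ij = a_ji = -1; a double or triple edge where a_ij * a_ji = 2 or 3), the diagram is a chain of 5 nodes with single edges (A_5). One simple-root ordering that puts it in standard form is (alpha_1, alpha_4, alpha_3, alpha_2, alpha_5). So the algebra is type A_5, i.e. sl(6).

A_5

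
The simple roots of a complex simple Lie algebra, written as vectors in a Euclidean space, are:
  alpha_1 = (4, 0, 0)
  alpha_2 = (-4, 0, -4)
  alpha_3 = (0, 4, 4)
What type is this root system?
B_3 (so(7))

Compute the Cartan integers a_ij = 2(alpha_i, alpha_j)/(alpha_j, alpha_j); the resulting 3x3 Cartan matrix is
[[2, -1, 0], [-2, 2, -1], [0, -1, 2]].
The roots have two lengths (squared-length ratio 2:1); the short ones are alpha_{1}. The associated Dynkin diagram is a chain of 3 nodes with a double edge at one end; the terminal node there is the unique short simple root (B_3), so the type is B_3 (the algebra so(7)).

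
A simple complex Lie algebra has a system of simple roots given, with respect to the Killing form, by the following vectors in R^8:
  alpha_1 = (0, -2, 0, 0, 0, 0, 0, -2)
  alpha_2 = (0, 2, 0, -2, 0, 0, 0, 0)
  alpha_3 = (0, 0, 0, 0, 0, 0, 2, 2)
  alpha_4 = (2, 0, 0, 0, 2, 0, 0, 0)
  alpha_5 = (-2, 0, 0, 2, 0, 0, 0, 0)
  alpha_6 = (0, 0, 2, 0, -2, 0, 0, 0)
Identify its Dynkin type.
A_6 (sl(7))

Compute the Cartan integers a_ij = 2(alpha_i, alpha_j)/(alpha_j, alpha_j); the resulting 6x6 Cartan matrix is
[[2, -1, -1, 0, 0, 0], [-1, 2, 0, 0, -1, 0], [-1, 0, 2, 0, 0, 0], [0, 0, 0, 2, -1, -1], [0, -1, 0, -1, 2, 0], [0, 0, 0, -1, 0, 2]].
All simple roots have the same length, so the diagram is simply laced. The associated Dynkin diagram is a chain of 6 nodes with single edges (A_6), so the type is A_6 (the algebra sl(7)).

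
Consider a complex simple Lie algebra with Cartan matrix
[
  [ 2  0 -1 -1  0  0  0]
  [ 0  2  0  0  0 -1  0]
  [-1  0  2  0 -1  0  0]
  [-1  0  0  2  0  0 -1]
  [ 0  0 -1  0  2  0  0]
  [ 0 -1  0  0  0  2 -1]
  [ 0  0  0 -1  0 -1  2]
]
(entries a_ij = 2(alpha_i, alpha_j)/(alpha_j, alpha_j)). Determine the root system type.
A_7 (sl(8))

The matrix has rank 7 with 2's on the diagonal. Reading the off-diagonal entries as Dynkin edges (a single edge where a_ij = a_ji = -1; a double or triple edge where a_ij * a_ji = 2 or 3), the diagram is a chain of 7 nodes with single edges (A_7). One simple-root ordering that puts it in standard form is (alpha_2, alpha_6, alpha_7, alpha_4, alpha_1, alpha_3, alpha_5). So the algebra is type A_7, i.e. sl(8).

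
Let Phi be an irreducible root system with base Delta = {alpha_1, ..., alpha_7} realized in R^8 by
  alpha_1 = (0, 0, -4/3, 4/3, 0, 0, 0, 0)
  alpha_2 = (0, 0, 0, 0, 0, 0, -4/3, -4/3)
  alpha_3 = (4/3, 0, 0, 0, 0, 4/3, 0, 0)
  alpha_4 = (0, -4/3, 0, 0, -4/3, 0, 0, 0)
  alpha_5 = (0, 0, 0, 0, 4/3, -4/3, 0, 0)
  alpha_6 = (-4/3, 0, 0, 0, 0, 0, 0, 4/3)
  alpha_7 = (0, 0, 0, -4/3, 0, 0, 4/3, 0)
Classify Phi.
A_7 (sl(8))

Compute the Cartan integers a_ij = 2(alpha_i, alpha_j)/(alpha_j, alpha_j); the resulting 7x7 Cartan matrix is
[[2, 0, 0, 0, 0, 0, -1], [0, 2, 0, 0, 0, -1, -1], [0, 0, 2, 0, -1, -1, 0], [0, 0, 0, 2, -1, 0, 0], [0, 0, -1, -1, 2, 0, 0], [0, -1, -1, 0, 0, 2, 0], [-1, -1, 0, 0, 0, 0, 2]].
All simple roots have the same length, so the diagram is simply laced. The associated Dynkin diagram is a chain of 7 nodes with single edges (A_7), so the type is A_7 (the algebra sl(8)).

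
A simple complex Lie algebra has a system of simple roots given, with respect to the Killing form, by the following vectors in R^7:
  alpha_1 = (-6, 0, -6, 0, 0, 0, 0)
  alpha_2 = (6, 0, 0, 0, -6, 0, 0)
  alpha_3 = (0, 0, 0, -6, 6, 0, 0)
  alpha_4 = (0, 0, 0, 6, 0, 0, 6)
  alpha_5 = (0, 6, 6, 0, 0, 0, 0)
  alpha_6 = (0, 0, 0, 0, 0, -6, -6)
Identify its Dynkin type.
Compute the Cartan integers a_ij = 2(alpha_i, alpha_j)/(alpha_j, alpha_j); the resulting 6x6 Cartan matrix is
[[2, -1, 0, 0, -1, 0], [-1, 2, -1, 0, 0, 0], [0, -1, 2, -1, 0, 0], [0, 0, -1, 2, 0, -1], [-1, 0, 0, 0, 2, 0], [0, 0, 0, -1, 0, 2]].
All simple roots have the same length, so the diagram is simply laced. The associated Dynkin diagram is a chain of 6 nodes with single edges (A_6), so the type is A_6 (the algebra sl(7)).

A_6 (sl(7))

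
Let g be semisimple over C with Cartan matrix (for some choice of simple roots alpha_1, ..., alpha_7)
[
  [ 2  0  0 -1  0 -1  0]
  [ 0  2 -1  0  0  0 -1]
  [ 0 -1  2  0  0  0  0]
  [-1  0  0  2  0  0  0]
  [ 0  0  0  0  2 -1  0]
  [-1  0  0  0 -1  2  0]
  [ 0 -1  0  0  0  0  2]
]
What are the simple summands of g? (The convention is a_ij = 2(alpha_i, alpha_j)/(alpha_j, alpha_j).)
A3 ⊕ A4

The diagram associated to this matrix has two connected components: the simple roots {alpha_2, alpha_3, alpha_7} form a chain of 3 nodes with single edges (A_3), and {alpha_1, alpha_4, alpha_5, alpha_6} form a chain of 4 nodes with single edges (A_4). A semisimple Lie algebra decomposes uniquely as the direct sum of simple ideals, one per connected component of its Dynkin diagram, so g ≅ A_3 ⊕ A_4 (dimension 15 + 24 = 39).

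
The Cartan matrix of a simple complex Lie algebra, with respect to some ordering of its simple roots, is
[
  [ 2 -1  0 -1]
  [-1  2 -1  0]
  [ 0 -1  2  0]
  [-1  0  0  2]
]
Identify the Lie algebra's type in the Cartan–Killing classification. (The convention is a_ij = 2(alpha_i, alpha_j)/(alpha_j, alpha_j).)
A4

The matrix has rank 4 with 2's on the diagonal. Reading the off-diagonal entries as Dynkin edges (a single edge where a_ij = a_ji = -1; a double or triple edge where a_ij * a_ji = 2 or 3), the diagram is a chain of 4 nodes with single edges (A_4). One simple-root ordering that puts it in standard form is (alpha_3, alpha_2, alpha_1, alpha_4). So the algebra is type A_4, i.e. sl(5).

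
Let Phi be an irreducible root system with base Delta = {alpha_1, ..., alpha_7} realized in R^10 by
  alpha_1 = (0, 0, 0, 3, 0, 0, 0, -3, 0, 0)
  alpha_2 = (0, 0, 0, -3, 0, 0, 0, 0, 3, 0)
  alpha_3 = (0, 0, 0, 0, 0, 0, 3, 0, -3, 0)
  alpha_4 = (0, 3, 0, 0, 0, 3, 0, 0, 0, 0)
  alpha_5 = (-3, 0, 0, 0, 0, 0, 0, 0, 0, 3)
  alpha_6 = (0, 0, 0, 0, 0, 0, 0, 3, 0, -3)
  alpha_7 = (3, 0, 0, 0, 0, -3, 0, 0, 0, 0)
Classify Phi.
Compute the Cartan integers a_ij = 2(alpha_i, alpha_j)/(alpha_j, alpha_j); the resulting 7x7 Cartan matrix is
[[2, -1, 0, 0, 0, -1, 0], [-1, 2, -1, 0, 0, 0, 0], [0, -1, 2, 0, 0, 0, 0], [0, 0, 0, 2, 0, 0, -1], [0, 0, 0, 0, 2, -1, -1], [-1, 0, 0, 0, -1, 2, 0], [0, 0, 0, -1, -1, 0, 2]].
All simple roots have the same length, so the diagram is simply laced. The associated Dynkin diagram is a chain of 7 nodes with single edges (A_7), so the type is A_7 (the algebra sl(8)).

A_7 (sl(8))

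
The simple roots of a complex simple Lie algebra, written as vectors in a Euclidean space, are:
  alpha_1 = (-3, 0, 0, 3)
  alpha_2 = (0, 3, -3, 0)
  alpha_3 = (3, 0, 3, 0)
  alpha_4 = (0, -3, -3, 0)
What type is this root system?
Compute the Cartan integers a_ij = 2(alpha_i, alpha_j)/(alpha_j, alpha_j); the resulting 4x4 Cartan matrix is
[[2, 0, -1, 0], [0, 2, -1, 0], [-1, -1, 2, -1], [0, 0, -1, 2]].
All simple roots have the same length, so the diagram is simply laced. The associated Dynkin diagram is a chain of 2 nodes with a fork of two nodes at one end (D_4), so the type is D_4 (the algebra so(8)).

D_4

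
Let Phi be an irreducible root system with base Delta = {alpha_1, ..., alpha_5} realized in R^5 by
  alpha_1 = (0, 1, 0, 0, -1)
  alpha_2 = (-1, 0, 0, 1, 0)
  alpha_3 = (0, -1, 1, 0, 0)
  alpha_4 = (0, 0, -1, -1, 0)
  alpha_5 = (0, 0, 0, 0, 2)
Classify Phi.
type C_5

Compute the Cartan integers a_ij = 2(alpha_i, alpha_j)/(alpha_j, alpha_j); the resulting 5x5 Cartan matrix is
[[2, 0, -1, 0, -1], [0, 2, 0, -1, 0], [-1, 0, 2, -1, 0], [0, -1, -1, 2, 0], [-2, 0, 0, 0, 2]].
The roots have two lengths (squared-length ratio 2:1); the short ones are alpha_{1,2,3,4}. The associated Dynkin diagram is a chain of 5 nodes with a double edge at one end; the terminal node there is the unique long simple root (C_5), so the type is C_5 (the algebra sp(10)).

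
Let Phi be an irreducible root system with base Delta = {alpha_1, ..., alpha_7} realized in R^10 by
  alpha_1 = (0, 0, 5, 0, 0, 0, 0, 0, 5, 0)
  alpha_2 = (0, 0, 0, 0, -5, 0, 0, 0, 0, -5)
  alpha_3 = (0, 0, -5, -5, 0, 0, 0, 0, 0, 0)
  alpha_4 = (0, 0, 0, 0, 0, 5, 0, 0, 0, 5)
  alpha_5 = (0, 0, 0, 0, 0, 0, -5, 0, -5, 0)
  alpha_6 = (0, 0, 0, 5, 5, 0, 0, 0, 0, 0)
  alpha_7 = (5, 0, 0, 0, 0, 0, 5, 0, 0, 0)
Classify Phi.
Compute the Cartan integers a_ij = 2(alpha_i, alpha_j)/(alpha_j, alpha_j); the resulting 7x7 Cartan matrix is
[[2, 0, -1, 0, -1, 0, 0], [0, 2, 0, -1, 0, -1, 0], [-1, 0, 2, 0, 0, -1, 0], [0, -1, 0, 2, 0, 0, 0], [-1, 0, 0, 0, 2, 0, -1], [0, -1, -1, 0, 0, 2, 0], [0, 0, 0, 0, -1, 0, 2]].
All simple roots have the same length, so the diagram is simply laced. The associated Dynkin diagram is a chain of 7 nodes with single edges (A_7), so the type is A_7 (the algebra sl(8)).

A_7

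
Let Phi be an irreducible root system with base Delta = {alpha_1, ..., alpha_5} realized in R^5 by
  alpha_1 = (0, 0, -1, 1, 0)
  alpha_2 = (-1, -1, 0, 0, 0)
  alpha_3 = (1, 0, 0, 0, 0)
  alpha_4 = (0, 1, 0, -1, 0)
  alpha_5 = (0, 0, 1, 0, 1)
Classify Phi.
Compute the Cartan integers a_ij = 2(alpha_i, alpha_j)/(alpha_j, alpha_j); the resulting 5x5 Cartan matrix is
[[2, 0, 0, -1, -1], [0, 2, -2, -1, 0], [0, -1, 2, 0, 0], [-1, -1, 0, 2, 0], [-1, 0, 0, 0, 2]].
The roots have two lengths (squared-length ratio 2:1); the short ones are alpha_{3}. The associated Dynkin diagram is a chain of 5 nodes with a double edge at one end; the terminal node there is the unique short simple root (B_5), so the type is B_5 (the algebra so(11)).

type B_5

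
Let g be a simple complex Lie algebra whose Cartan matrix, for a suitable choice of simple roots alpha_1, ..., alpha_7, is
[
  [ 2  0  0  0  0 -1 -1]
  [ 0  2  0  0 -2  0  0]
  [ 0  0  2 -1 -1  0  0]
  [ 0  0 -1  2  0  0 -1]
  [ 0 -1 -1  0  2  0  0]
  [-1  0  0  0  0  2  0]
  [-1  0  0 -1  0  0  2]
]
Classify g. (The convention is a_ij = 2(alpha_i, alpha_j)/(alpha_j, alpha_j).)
type C_7

The matrix has rank 7 with 2's on the diagonal. Reading the off-diagonal entries as Dynkin edges (a single edge where a_ij = a_ji = -1; a double or triple edge where a_ij * a_ji = 2 or 3), the diagram is a chain of 7 nodes with a double edge at one end; the terminal node there is the unique long simple root (C_7). One simple-root ordering that puts it in standard form is (alpha_6, alpha_1, alpha_7, alpha_4, alpha_3, alpha_5, alpha_2). So the algebra is type C_7, i.e. sp(14).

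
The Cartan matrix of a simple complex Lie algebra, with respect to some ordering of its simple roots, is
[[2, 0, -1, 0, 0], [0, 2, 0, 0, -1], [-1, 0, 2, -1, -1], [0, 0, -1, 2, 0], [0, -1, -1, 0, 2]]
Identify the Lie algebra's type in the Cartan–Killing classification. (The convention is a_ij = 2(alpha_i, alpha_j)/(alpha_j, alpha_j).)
The matrix has rank 5 with 2's on the diagonal. Reading the off-diagonal entries as Dynkin edges (a single edge where a_ij = a_ji = -1; a double or triple edge where a_ij * a_ji = 2 or 3), the diagram is a chain of 3 nodes with a fork of two nodes at one end (D_5). One simple-root ordering that puts it in standard form is (alpha_2, alpha_5, alpha_3, alpha_4, alpha_1). So the algebra is type D_5, i.e. so(10).

type D_5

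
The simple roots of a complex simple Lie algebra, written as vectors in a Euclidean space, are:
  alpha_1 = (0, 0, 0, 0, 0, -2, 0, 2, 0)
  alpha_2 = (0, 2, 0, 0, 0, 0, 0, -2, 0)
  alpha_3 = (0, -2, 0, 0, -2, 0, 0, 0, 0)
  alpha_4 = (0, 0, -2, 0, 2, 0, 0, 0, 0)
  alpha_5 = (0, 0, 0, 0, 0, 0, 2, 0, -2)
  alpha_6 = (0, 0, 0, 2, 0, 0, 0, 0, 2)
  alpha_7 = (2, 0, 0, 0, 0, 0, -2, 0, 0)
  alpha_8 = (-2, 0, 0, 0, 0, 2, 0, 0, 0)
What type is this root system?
Compute the Cartan integers a_ij = 2(alpha_i, alpha_j)/(alpha_j, alpha_j); the resulting 8x8 Cartan matrix is
[[2, -1, 0, 0, 0, 0, 0, -1], [-1, 2, -1, 0, 0, 0, 0, 0], [0, -1, 2, -1, 0, 0, 0, 0], [0, 0, -1, 2, 0, 0, 0, 0], [0, 0, 0, 0, 2, -1, -1, 0], [0, 0, 0, 0, -1, 2, 0, 0], [0, 0, 0, 0, -1, 0, 2, -1], [-1, 0, 0, 0, 0, 0, -1, 2]].
All simple roots have the same length, so the diagram is simply laced. The associated Dynkin diagram is a chain of 8 nodes with single edges (A_8), so the type is A_8 (the algebra sl(9)).

A8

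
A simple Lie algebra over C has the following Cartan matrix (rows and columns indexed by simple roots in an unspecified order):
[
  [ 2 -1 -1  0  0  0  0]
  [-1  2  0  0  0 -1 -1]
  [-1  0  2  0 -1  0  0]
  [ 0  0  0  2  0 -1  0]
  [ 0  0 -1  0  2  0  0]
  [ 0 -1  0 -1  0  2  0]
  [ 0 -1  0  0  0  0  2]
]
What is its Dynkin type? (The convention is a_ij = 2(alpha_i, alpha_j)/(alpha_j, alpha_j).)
E_7

The matrix has rank 7 with 2's on the diagonal. Reading the off-diagonal entries as Dynkin edges (a single edge where a_ij = a_ji = -1; a double or triple edge where a_ij * a_ji = 2 or 3), the diagram is a chain of 6 nodes with one extra node attached to the third node from one end (E_7). One simple-root ordering that puts it in standard form is (alpha_4, alpha_7, alpha_6, alpha_2, alpha_1, alpha_3, alpha_5). So the algebra is type E_7.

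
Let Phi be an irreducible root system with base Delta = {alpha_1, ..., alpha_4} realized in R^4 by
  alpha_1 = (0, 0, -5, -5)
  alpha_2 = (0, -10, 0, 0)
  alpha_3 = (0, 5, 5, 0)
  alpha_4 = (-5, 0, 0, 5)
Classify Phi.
Compute the Cartan integers a_ij = 2(alpha_i, alpha_j)/(alpha_j, alpha_j); the resulting 4x4 Cartan matrix is
[[2, 0, -1, -1], [0, 2, -2, 0], [-1, -1, 2, 0], [-1, 0, 0, 2]].
The roots have two lengths (squared-length ratio 2:1); the short ones are alpha_{1,3,4}. The associated Dynkin diagram is a chain of 4 nodes with a double edge at one end; the terminal node there is the unique long simple root (C_4), so the type is C_4 (the algebra sp(8)).

C_4 (sp(8))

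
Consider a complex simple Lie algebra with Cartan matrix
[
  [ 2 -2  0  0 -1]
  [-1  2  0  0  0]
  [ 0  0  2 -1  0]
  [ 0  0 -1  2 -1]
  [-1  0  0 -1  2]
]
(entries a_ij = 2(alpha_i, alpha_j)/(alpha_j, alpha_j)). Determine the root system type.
The matrix has rank 5 with 2's on the diagonal. Reading the off-diagonal entries as Dynkin edges (a single edge where a_ij = a_ji = -1; a double or triple edge where a_ij * a_ji = 2 or 3), the diagram is a chain of 5 nodes with a double edge at one end; the terminal node there is the unique short simple root (B_5). One simple-root ordering that puts it in standard form is (alpha_3, alpha_4, alpha_5, alpha_1, alpha_2). So the algebra is type B_5, i.e. so(11).

type B_5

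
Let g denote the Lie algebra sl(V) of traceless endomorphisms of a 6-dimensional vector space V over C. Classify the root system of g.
type A_5

This is sl(6), which has dimension 6^2 - 1 = 35 and rank 6 - 1 = 5 (a Cartan subalgebra is the diagonal traceless matrices). In the classification of classical Lie algebras, the special linear algebra sl(n+1) has type A_n; here n = 5, so the Dynkin diagram is a chain of 5 nodes with single edges (A_5). Hence the type is A_5.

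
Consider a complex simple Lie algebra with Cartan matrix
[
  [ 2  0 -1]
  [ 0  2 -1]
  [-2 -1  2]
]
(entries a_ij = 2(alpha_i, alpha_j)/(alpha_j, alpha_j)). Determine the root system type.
B_3 (so(7))

The matrix has rank 3 with 2's on the diagonal. Reading the off-diagonal entries as Dynkin edges (a single edge where a_ij = a_ji = -1; a double or triple edge where a_ij * a_ji = 2 or 3), the diagram is a chain of 3 nodes with a double edge at one end; the terminal node there is the unique short simple root (B_3). One simple-root ordering that puts it in standard form is (alpha_2, alpha_3, alpha_1). So the algebra is type B_3, i.e. so(7).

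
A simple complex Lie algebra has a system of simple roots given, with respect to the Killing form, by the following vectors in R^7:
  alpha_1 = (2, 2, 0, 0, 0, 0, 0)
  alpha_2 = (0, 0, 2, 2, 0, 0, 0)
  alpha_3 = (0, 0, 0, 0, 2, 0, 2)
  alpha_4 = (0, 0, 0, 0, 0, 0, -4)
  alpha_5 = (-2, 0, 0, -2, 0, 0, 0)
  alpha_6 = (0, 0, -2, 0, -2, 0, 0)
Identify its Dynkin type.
Compute the Cartan integers a_ij = 2(alpha_i, alpha_j)/(alpha_j, alpha_j); the resulting 6x6 Cartan matrix is
[[2, 0, 0, 0, -1, 0], [0, 2, 0, 0, -1, -1], [0, 0, 2, -1, 0, -1], [0, 0, -2, 2, 0, 0], [-1, -1, 0, 0, 2, 0], [0, -1, -1, 0, 0, 2]].
The roots have two lengths (squared-length ratio 2:1); the short ones are alpha_{1,2,3,5,6}. The associated Dynkin diagram is a chain of 6 nodes with a double edge at one end; the terminal node there is the unique long simple root (C_6), so the type is C_6 (the algebra sp(12)).

C_6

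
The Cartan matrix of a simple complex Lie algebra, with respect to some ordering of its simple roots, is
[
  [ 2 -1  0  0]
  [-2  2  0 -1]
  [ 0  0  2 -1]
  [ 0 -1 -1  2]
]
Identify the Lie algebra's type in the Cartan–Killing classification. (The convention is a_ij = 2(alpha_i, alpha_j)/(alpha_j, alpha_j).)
B_4

The matrix has rank 4 with 2's on the diagonal. Reading the off-diagonal entries as Dynkin edges (a single edge where a_ij = a_ji = -1; a double or triple edge where a_ij * a_ji = 2 or 3), the diagram is a chain of 4 nodes with a double edge at one end; the terminal node there is the unique short simple root (B_4). One simple-root ordering that puts it in standard form is (alpha_3, alpha_4, alpha_2, alpha_1). So the algebra is type B_4, i.e. so(9).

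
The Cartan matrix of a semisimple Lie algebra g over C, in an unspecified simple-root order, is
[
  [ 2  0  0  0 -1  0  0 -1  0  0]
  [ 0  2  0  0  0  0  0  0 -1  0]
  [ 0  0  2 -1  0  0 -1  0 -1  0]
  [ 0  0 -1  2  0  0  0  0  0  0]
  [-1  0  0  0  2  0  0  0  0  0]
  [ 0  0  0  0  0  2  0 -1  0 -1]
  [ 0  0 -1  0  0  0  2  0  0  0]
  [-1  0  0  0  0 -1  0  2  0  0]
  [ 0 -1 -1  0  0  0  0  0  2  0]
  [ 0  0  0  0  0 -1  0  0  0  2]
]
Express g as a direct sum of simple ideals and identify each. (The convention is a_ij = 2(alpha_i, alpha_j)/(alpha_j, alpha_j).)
The diagram associated to this matrix has two connected components: the simple roots {alpha_1, alpha_5, alpha_6, alpha_8, alpha_10} form a chain of 5 nodes with single edges (A_5), and {alpha_2, alpha_3, alpha_4, alpha_7, alpha_9} form a chain of 3 nodes with a fork of two nodes at one end (D_5). A semisimple Lie algebra decomposes uniquely as the direct sum of simple ideals, one per connected component of its Dynkin diagram, so g ≅ A_5 ⊕ D_5 (dimension 35 + 45 = 80).

A5 ⊕ D5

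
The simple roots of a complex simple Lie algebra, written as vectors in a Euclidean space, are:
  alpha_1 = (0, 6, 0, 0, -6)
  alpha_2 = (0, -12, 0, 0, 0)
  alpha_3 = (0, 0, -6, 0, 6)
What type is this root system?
Compute the Cartan integers a_ij = 2(alpha_i, alpha_j)/(alpha_j, alpha_j); the resulting 3x3 Cartan matrix is
[[2, -1, -1], [-2, 2, 0], [-1, 0, 2]].
The roots have two lengths (squared-length ratio 2:1); the short ones are alpha_{1,3}. The associated Dynkin diagram is a chain of 3 nodes with a double edge at one end; the terminal node there is the unique long simple root (C_3), so the type is C_3 (the algebra sp(6)).

C_3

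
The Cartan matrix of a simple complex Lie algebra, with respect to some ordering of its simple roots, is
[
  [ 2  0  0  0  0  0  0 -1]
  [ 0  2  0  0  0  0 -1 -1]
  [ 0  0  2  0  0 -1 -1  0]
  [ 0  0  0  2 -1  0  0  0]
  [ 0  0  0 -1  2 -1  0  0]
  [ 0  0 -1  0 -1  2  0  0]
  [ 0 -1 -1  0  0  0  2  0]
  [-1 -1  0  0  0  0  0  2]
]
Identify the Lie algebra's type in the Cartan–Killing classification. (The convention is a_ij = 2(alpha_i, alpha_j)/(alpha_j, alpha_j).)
A_8 (sl(9))

The matrix has rank 8 with 2's on the diagonal. Reading the off-diagonal entries as Dynkin edges (a single edge where a_ij = a_ji = -1; a double or triple edge where a_ij * a_ji = 2 or 3), the diagram is a chain of 8 nodes with single edges (A_8). One simple-root ordering that puts it in standard form is (alpha_1, alpha_8, alpha_2, alpha_7, alpha_3, alpha_6, alpha_5, alpha_4). So the algebra is type A_8, i.e. sl(9).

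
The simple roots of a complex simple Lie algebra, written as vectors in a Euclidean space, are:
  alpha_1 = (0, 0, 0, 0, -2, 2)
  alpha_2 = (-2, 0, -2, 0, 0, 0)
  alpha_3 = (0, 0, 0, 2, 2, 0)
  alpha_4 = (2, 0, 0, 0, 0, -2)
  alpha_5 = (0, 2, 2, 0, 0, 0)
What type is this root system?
A_5

Compute the Cartan integers a_ij = 2(alpha_i, alpha_j)/(alpha_j, alpha_j); the resulting 5x5 Cartan matrix is
[[2, 0, -1, -1, 0], [0, 2, 0, -1, -1], [-1, 0, 2, 0, 0], [-1, -1, 0, 2, 0], [0, -1, 0, 0, 2]].
All simple roots have the same length, so the diagram is simply laced. The associated Dynkin diagram is a chain of 5 nodes with single edges (A_5), so the type is A_5 (the algebra sl(6)).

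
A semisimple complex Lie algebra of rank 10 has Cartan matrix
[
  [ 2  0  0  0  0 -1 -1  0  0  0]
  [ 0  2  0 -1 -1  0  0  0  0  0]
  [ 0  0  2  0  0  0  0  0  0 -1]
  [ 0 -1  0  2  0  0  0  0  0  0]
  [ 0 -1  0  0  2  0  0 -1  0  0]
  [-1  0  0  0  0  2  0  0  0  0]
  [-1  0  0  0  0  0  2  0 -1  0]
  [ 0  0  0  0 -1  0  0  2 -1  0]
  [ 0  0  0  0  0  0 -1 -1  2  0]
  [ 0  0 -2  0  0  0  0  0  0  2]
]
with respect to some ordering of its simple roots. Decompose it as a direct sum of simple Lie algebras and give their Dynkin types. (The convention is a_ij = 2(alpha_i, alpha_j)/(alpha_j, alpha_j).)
A_8 ⊕ B_2

The diagram associated to this matrix has two connected components: the simple roots {alpha_1, alpha_2, alpha_4, alpha_5, alpha_6, alpha_7, alpha_8, alpha_9} form a chain of 8 nodes with single edges (A_8), and {alpha_3, alpha_10} form a chain of 2 nodes with a double edge at one end; the terminal node there is the unique short simple root (B_2). A semisimple Lie algebra decomposes uniquely as the direct sum of simple ideals, one per connected component of its Dynkin diagram, so g ≅ A_8 ⊕ B_2 (dimension 80 + 10 = 90).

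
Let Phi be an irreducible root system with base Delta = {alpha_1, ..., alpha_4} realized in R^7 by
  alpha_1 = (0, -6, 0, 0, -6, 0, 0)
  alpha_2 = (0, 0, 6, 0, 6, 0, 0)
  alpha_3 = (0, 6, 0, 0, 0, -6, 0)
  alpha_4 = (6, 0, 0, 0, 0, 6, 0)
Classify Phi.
type A_4

Compute the Cartan integers a_ij = 2(alpha_i, alpha_j)/(alpha_j, alpha_j); the resulting 4x4 Cartan matrix is
[[2, -1, -1, 0], [-1, 2, 0, 0], [-1, 0, 2, -1], [0, 0, -1, 2]].
All simple roots have the same length, so the diagram is simply laced. The associated Dynkin diagram is a chain of 4 nodes with single edges (A_4), so the type is A_4 (the algebra sl(5)).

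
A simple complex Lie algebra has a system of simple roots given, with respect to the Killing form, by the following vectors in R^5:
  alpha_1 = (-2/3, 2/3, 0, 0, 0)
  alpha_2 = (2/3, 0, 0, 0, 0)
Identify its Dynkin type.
B_2 (so(5))

Compute the Cartan integers a_ij = 2(alpha_i, alpha_j)/(alpha_j, alpha_j); the resulting 2x2 Cartan matrix is
[[2, -2], [-1, 2]].
The roots have two lengths (squared-length ratio 2:1); the short ones are alpha_{2}. The associated Dynkin diagram is a chain of 2 nodes with a double edge at one end; the terminal node there is the unique short simple root (B_2), so the type is B_2 (the algebra so(5)).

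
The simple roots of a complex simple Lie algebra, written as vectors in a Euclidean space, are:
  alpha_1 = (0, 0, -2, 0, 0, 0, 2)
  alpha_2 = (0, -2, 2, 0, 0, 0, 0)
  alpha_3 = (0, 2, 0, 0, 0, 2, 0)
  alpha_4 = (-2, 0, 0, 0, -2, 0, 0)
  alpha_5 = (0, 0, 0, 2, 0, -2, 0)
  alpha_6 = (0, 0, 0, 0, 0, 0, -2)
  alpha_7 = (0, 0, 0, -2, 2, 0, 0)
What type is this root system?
Compute the Cartan integers a_ij = 2(alpha_i, alpha_j)/(alpha_j, alpha_j); the resulting 7x7 Cartan matrix is
[[2, -1, 0, 0, 0, -2, 0], [-1, 2, -1, 0, 0, 0, 0], [0, -1, 2, 0, -1, 0, 0], [0, 0, 0, 2, 0, 0, -1], [0, 0, -1, 0, 2, 0, -1], [-1, 0, 0, 0, 0, 2, 0], [0, 0, 0, -1, -1, 0, 2]].
The roots have two lengths (squared-length ratio 2:1); the short ones are alpha_{6}. The associated Dynkin diagram is a chain of 7 nodes with a double edge at one end; the terminal node there is the unique short simple root (B_7), so the type is B_7 (the algebra so(15)).

B7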